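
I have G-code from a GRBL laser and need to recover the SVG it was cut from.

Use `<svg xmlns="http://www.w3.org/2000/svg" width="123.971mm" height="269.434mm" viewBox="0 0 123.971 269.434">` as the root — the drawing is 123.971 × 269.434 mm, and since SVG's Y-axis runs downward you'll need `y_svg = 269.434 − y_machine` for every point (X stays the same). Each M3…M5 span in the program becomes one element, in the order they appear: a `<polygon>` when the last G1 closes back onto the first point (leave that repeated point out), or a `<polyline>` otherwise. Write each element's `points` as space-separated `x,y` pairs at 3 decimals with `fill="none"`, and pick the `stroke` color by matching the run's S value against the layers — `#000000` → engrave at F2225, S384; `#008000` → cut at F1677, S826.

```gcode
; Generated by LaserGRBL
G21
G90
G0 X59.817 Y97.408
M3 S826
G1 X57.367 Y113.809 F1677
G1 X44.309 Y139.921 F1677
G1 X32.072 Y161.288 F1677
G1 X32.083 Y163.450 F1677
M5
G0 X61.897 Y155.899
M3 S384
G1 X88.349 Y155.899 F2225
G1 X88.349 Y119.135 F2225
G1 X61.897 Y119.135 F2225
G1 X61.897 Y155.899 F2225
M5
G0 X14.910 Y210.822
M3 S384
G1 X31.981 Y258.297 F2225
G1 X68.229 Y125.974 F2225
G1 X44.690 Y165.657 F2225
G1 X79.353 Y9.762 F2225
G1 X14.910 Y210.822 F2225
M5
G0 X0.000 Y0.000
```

Machine Y-up, SVG Y-down with viewBox height 269.434, so y_svg = 269.434 − y_machine; X carries over.

Run 1: the run's S826 means `#008000` (cut). The run is open, so emit a `<polyline>` with points (Y-flipped): 59.817,172.026 57.367,155.625 44.309,129.513 32.072,108.146 32.083,105.984.

Run 2: power S384 maps to stroke `#000000` (engrave). The run returns to its start, so emit a `<polygon>` with points (Y-flipped): 61.897,113.535 88.349,113.535 88.349,150.299 61.897,150.299.

Run 3: S384 ⇒ engrave layer `#000000`. The run returns to its start, so emit a `<polygon>` with points (Y-flipped): 14.910,58.612 31.981,11.137 68.229,143.460 44.690,103.777 79.353,259.672.

<svg xmlns="http://www.w3.org/2000/svg" width="123.971mm" height="269.434mm" viewBox="0 0 123.971 269.434">
  <polyline points="59.817,172.026 57.367,155.625 44.309,129.513 32.072,108.146 32.083,105.984" fill="none" stroke="#008000"/>
  <polygon points="61.897,113.535 88.349,113.535 88.349,150.299 61.897,150.299" fill="none" stroke="#000000"/>
  <polygon points="14.910,58.612 31.981,11.137 68.229,143.460 44.690,103.777 79.353,259.672" fill="none" stroke="#000000"/>
</svg>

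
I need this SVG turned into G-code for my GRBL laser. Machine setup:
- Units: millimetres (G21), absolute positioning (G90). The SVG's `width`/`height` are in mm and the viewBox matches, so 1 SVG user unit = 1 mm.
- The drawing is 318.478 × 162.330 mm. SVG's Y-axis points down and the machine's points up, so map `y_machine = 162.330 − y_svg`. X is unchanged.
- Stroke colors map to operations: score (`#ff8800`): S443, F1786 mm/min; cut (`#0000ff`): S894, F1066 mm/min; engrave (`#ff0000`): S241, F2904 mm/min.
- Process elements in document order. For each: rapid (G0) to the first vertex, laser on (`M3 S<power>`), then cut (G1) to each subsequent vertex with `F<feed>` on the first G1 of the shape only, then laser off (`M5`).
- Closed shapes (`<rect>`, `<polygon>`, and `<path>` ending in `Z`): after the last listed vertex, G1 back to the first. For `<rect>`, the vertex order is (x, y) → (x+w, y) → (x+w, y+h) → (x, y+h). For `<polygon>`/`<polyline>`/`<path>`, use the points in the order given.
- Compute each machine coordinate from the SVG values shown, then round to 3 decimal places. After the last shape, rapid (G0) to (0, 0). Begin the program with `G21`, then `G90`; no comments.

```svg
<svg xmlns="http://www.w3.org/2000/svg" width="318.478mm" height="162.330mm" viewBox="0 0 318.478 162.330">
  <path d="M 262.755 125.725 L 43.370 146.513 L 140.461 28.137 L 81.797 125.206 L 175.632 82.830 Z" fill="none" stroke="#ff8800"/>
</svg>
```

1 u = 1 mm; y_m = 162.330 − y.

[1] `<path>` closed polygon, #ff8800→score S443 F1786: (262.755,36.605) → (43.370,15.817) → (140.461,134.193) → (81.797,37.124) → (175.632,79.500) → (262.755,36.605) (closed)

G21
G90
G0 X262.755 Y36.605
M3 S443
G1 X43.370 Y15.817 F1786
G1 X140.461 Y134.193
G1 X81.797 Y37.124
G1 X175.632 Y79.500
G1 X262.755 Y36.605
M5
G0 X0.000 Y0.000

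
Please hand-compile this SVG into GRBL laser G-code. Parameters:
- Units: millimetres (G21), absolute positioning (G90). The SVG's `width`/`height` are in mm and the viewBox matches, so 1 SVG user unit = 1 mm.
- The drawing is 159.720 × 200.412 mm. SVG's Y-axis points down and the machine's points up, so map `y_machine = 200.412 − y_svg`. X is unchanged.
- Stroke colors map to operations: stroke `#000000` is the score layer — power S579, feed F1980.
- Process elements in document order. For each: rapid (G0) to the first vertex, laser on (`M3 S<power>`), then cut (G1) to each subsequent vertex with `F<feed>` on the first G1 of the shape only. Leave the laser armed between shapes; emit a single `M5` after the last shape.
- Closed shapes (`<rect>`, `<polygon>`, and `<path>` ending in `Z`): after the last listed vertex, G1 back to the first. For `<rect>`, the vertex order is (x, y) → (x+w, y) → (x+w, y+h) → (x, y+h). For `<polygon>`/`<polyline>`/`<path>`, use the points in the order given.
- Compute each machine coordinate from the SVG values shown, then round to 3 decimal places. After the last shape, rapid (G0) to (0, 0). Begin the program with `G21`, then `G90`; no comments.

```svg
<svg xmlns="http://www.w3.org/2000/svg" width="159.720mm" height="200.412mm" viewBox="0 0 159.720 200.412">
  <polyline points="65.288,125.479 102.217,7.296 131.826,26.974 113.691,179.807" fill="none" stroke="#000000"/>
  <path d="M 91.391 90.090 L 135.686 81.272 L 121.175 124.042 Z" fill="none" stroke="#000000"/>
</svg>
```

Since the viewBox matches the mm dimensions, user units are millimetres directly. The only transform is the Y-flip y_m = 200.412 − y_svg.

Shape 1 is a open polyline drawn with `<polyline>`. Its stroke #000000 means score at S579, F1980. After flipping Y the toolpath is (65.288,74.933) → (102.217,193.116) → (131.826,173.438) → (113.691,20.605).

Shape 2 is a regular polygon drawn with `<path>`. Its stroke #000000 means score at S579, F1980. After flipping Y the toolpath is (91.391,110.322) → (135.686,119.140) → (121.175,76.370) → (91.391,110.322), returning to the start.

G21
G90
G0 X65.288 Y74.933
M3 S579
G1 X102.217 Y193.116 F1980
G1 X131.826 Y173.438
G1 X113.691 Y20.605
G0 X91.391 Y110.322
M3 S579
G1 X135.686 Y119.140 F1980
G1 X121.175 Y76.370
G1 X91.391 Y110.322
M5
G0 X0.000 Y0.000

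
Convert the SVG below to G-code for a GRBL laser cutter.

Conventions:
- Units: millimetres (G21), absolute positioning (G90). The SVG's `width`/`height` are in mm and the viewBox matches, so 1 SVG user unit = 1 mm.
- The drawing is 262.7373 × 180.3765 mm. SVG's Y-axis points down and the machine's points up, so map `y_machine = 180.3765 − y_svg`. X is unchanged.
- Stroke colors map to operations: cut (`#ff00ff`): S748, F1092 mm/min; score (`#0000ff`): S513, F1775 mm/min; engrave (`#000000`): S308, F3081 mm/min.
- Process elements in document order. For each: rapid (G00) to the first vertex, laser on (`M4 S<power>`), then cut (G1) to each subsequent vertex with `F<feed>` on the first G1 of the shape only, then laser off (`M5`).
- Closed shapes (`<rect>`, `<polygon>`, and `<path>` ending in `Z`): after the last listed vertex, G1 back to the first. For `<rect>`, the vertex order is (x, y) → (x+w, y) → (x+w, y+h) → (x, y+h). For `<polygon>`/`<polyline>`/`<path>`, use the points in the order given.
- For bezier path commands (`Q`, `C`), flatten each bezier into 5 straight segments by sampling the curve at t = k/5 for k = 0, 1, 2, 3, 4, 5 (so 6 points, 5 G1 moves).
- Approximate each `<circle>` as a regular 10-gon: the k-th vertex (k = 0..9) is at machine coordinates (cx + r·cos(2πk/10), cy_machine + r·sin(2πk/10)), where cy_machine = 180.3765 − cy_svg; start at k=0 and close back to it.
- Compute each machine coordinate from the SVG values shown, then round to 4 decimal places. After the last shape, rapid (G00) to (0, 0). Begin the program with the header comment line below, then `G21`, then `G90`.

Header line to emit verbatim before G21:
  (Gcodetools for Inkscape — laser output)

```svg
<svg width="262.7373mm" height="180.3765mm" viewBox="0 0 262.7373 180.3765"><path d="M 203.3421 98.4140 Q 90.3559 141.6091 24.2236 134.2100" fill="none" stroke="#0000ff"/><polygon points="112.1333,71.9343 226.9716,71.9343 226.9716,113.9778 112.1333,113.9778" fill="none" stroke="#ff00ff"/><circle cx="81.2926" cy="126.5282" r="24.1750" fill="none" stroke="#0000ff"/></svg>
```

Since the viewBox matches the mm dimensions, user units are millimetres directly. The only transform is the Y-flip y_m = 180.3765 − y_svg.

Shape 1 is a quadratic bezier drawn with `<path>`. Its stroke #0000ff means score at S513, F1775. After flipping Y the toolpath is (203.3421,81.9625) → (160.0218,66.7082) → (120.4498,55.5015) → (84.6261,48.3423) → (52.5507,45.2306) → (24.2236,46.1665).

Shape 2 is a rectangle drawn with `<polygon>`. Its stroke #ff00ff means cut at S748, F1092. After flipping Y the toolpath is (112.1333,108.4422) → (226.9716,108.4422) → (226.9716,66.3987) → (112.1333,66.3987) → (112.1333,108.4422), returning to the start.

Shape 3 is a circle drawn with `<circle>`. Its stroke #0000ff means score at S513, F1775. After flipping Y the toolpath is (105.4676,53.8483) → (100.8506,68.0580) → (88.7631,76.8401) → (73.8221,76.8401) → (61.7346,68.0580) → (57.1176,53.8483) → (61.7346,39.6386) → (73.8221,30.8565) → (88.7631,30.8565) → (100.8506,39.6386) → (105.4676,53.8483), returning to the start.

(Gcodetools for Inkscape — laser output)
G21
G90
G00 X203.3421 Y81.9625
M4 S513
G1 X160.0218 Y66.7082 F1775
G1 X120.4498 Y55.5015
G1 X84.6261 Y48.3423
G1 X52.5507 Y45.2306
G1 X24.2236 Y46.1665
M5
G00 X112.1333 Y108.4422
M4 S748
G1 X226.9716 Y108.4422 F1092
G1 X226.9716 Y66.3987
G1 X112.1333 Y66.3987
G1 X112.1333 Y108.4422
M5
G00 X105.4676 Y53.8483
M4 S513
G1 X100.8506 Y68.0580 F1775
G1 X88.7631 Y76.8401
G1 X73.8221 Y76.8401
G1 X61.7346 Y68.0580
G1 X57.1176 Y53.8483
G1 X61.7346 Y39.6386
G1 X73.8221 Y30.8565
G1 X88.7631 Y30.8565
G1 X100.8506 Y39.6386
G1 X105.4676 Y53.8483
M5
G00 X0.0000 Y0.0000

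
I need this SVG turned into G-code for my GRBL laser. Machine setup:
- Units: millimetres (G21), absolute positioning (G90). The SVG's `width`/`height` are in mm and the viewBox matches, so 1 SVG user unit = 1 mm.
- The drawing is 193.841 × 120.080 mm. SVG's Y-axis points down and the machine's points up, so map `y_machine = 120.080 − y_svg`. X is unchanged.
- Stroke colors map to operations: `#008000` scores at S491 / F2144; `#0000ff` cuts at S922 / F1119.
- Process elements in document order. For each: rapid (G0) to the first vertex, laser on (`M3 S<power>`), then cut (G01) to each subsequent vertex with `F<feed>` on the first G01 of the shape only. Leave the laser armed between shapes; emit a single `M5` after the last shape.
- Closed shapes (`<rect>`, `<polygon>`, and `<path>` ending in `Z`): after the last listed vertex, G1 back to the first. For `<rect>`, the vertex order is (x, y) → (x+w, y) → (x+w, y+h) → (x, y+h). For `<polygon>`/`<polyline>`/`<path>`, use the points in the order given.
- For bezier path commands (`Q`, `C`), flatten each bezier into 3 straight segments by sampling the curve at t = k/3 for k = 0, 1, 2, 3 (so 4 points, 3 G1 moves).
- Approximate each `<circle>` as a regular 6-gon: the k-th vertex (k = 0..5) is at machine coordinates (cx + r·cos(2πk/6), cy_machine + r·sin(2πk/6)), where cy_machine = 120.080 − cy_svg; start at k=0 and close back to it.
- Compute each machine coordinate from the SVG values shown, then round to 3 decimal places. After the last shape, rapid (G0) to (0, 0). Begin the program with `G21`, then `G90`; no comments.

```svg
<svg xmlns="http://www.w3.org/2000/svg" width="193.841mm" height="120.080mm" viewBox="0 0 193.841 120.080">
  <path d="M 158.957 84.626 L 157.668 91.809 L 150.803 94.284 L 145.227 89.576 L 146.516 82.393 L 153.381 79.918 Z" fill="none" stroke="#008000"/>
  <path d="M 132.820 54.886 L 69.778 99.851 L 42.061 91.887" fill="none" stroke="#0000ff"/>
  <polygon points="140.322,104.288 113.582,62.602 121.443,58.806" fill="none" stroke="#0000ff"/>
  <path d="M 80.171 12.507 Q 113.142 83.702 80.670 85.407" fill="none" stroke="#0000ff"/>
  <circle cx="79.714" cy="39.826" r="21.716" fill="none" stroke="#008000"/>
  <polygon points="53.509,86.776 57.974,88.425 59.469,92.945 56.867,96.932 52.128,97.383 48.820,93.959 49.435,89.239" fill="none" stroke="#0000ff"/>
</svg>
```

1 u = 1 mm; y_m = 120.080 − y.

[1] `<path>` regular polygon, #008000→score S491 F2144: (158.957,35.454) → (157.668,28.271) → (150.803,25.796) → (145.227,30.504) → (146.516,37.687) → (153.381,40.162) → (158.957,35.454) (closed)

[2] `<path>` open polyline, #0000ff→cut S922 F1119: (132.820,65.194) → (69.778,20.229) → (42.061,28.193)

[3] `<polygon>` closed polygon, #0000ff→cut S922 F1119: (140.322,15.792) → (113.582,57.478) → (121.443,61.274) → (140.322,15.792) (closed)

[4] `<path>` quadratic bezier, #0000ff→cut S922 F1119: (80.171,107.573) → (94.880,67.831) → (95.047,43.531) → (80.670,34.673)

[5] `<circle>` circle, #008000→score S491 F2144: (101.430,80.254) → (90.572,99.061) → (68.856,99.061) → (57.998,80.254) → (68.856,61.447) → (90.572,61.447) → (101.430,80.254) (closed)

[6] `<polygon>` regular polygon, #0000ff→cut S922 F1119: (53.509,33.304) → (57.974,31.655) → (59.469,27.135) → (56.867,23.148) → (52.128,22.697) → (48.820,26.121) → (49.435,30.841) → (53.509,33.304) (closed)

G21
G90
G0 X158.957 Y35.454
M3 S491
G01 X157.668 Y28.271 F2144
G01 X150.803 Y25.796
G01 X145.227 Y30.504
G01 X146.516 Y37.687
G01 X153.381 Y40.162
G01 X158.957 Y35.454
G0 X132.820 Y65.194
M3 S922
G01 X69.778 Y20.229 F1119
G01 X42.061 Y28.193
G0 X140.322 Y15.792
M3 S922
G01 X113.582 Y57.478 F1119
G01 X121.443 Y61.274
G01 X140.322 Y15.792
G0 X80.171 Y107.573
M3 S922
G01 X94.880 Y67.831 F1119
G01 X95.047 Y43.531
G01 X80.670 Y34.673
G0 X101.430 Y80.254
M3 S491
G01 X90.572 Y99.061 F2144
G01 X68.856 Y99.061
G01 X57.998 Y80.254
G01 X68.856 Y61.447
G01 X90.572 Y61.447
G01 X101.430 Y80.254
G0 X53.509 Y33.304
M3 S922
G01 X57.974 Y31.655 F1119
G01 X59.469 Y27.135
G01 X56.867 Y23.148
G01 X52.128 Y22.697
G01 X48.820 Y26.121
G01 X49.435 Y30.841
G01 X53.509 Y33.304
M5
G0 X0.000 Y0.000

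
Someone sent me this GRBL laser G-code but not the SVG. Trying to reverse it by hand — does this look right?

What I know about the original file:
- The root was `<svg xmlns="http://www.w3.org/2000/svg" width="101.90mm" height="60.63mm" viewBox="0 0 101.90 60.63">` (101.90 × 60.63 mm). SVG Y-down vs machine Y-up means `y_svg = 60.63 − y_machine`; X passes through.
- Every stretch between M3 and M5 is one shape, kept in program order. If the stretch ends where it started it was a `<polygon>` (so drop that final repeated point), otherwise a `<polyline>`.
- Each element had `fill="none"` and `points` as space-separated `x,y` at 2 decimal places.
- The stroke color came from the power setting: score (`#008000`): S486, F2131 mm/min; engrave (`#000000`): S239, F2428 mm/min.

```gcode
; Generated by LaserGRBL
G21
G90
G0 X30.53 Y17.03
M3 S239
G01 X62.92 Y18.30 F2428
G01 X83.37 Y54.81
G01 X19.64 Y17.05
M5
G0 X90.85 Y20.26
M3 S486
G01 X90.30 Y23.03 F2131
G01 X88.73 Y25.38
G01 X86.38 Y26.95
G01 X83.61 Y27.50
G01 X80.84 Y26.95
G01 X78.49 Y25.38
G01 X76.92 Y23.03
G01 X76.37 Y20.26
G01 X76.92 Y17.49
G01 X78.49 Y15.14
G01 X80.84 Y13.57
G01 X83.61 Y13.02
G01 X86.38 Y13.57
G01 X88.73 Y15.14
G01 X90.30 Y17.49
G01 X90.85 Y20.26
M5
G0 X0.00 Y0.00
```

Each laser-on run becomes one SVG element. Flip Y back into SVG space with y_svg = 60.63 − y_machine.

Run 1: power S239 maps to stroke `#000000` (engrave). The run is open, so emit a `<polyline>` with points (Y-flipped): 30.53,43.60 62.92,42.33 83.37,5.82 19.64,43.58.

Run 2: the run's S486 means `#008000` (score). The run returns to its start, so emit a `<polygon>` with points (Y-flipped): 90.85,40.37 90.30,37.60 88.73,35.25 86.38,33.68 83.61,33.13 80.84,33.68 78.49,35.25 76.92,37.60 76.37,40.37 76.92,43.14 78.49,45.49 80.84,47.06 83.61,47.61 86.38,47.06 88.73,45.49 90.30,43.14.

<svg xmlns="http://www.w3.org/2000/svg" width="101.90mm" height="60.63mm" viewBox="0 0 101.90 60.63">
  <polyline points="30.53,43.60 62.92,42.33 83.37,5.82 19.64,43.58" fill="none" stroke="#000000"/>
  <polygon points="90.85,40.37 90.30,37.60 88.73,35.25 86.38,33.68 83.61,33.13 80.84,33.68 78.49,35.25 76.92,37.60 76.37,40.37 76.92,43.14 78.49,45.49 80.84,47.06 83.61,47.61 86.38,47.06 88.73,45.49 90.30,43.14" fill="none" stroke="#008000"/>
</svg>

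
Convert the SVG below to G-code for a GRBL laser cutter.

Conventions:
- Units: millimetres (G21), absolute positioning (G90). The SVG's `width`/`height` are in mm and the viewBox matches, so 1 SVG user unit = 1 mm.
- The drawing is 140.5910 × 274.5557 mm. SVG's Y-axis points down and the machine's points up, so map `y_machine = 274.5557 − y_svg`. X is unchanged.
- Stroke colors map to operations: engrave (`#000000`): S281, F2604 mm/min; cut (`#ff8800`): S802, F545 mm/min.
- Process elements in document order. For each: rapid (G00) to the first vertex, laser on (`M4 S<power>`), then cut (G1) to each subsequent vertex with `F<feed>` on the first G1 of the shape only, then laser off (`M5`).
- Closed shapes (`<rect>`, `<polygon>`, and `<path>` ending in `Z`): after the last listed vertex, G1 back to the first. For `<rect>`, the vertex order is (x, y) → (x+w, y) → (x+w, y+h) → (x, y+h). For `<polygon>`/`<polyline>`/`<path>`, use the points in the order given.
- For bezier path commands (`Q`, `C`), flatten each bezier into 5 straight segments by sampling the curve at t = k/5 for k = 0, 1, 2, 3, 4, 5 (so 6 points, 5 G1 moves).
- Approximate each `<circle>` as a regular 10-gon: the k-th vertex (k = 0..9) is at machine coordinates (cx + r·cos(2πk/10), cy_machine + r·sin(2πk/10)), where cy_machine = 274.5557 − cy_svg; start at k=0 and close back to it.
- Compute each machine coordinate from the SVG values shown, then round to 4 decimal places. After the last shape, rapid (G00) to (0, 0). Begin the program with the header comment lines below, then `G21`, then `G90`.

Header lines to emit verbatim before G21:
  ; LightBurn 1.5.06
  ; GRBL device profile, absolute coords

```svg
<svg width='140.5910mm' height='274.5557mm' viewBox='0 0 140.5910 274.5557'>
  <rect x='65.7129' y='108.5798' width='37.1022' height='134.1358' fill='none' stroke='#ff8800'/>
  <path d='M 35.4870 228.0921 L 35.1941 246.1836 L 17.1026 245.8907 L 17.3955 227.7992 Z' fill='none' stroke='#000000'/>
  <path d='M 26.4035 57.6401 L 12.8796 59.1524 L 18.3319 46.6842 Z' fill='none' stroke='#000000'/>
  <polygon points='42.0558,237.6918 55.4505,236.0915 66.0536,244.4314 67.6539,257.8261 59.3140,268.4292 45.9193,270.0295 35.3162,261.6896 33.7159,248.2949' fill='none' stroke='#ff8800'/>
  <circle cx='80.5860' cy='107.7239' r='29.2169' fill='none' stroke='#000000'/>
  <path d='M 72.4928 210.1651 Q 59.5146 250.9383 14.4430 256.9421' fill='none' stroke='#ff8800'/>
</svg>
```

viewBox `0 0 140.5910 274.5557` with mm width/height → 1 unit = 1 mm. Flip: y_m = 274.5557 − y_svg.

**Shape 1** — `<rect>` rectangle, stroke `#ff8800` → cut (S802, F545). Machine vertices: (65.7129,165.9759) → (102.8151,165.9759) → (102.8151,31.8401) → (65.7129,31.8401) → (65.7129,165.9759). Closed: final G1 returns to the first vertex.

**Shape 2** — `<path>` regular polygon, stroke `#000000` → engrave (S281, F2604). Machine vertices: (35.4870,46.4636) → (35.1941,28.3721) → (17.1026,28.6650) → (17.3955,46.7565) → (35.4870,46.4636). Closed: final G1 returns to the first vertex.

**Shape 3** — `<path>` regular polygon, stroke `#000000` → engrave (S281, F2604). Machine vertices: (26.4035,216.9156) → (12.8796,215.4033) → (18.3319,227.8715) → (26.4035,216.9156). Closed: final G1 returns to the first vertex.

**Shape 4** — `<polygon>` regular polygon, stroke `#ff8800` → cut (S802, F545). Machine vertices: (42.0558,36.8639) → (55.4505,38.4642) → (66.0536,30.1243) → (67.6539,16.7296) → (59.3140,6.1265) → (45.9193,4.5262) → (35.3162,12.8661) → (33.7159,26.2608) → (42.0558,36.8639). Closed: final G1 returns to the first vertex.

**Shape 5** — `<circle>` circle, stroke `#000000` → engrave (S281, F2604). Machine vertices: (109.8029,166.8318) → (104.2230,184.0051) → (89.6145,194.6187) → (71.5575,194.6187) → (56.9490,184.0051) → (51.3691,166.8318) → (56.9490,149.6585) → (71.5575,139.0449) → (89.6145,139.0449) → (104.2230,149.6585) → (109.8029,166.8318). Closed: final G1 returns to the first vertex.

**Shape 6** — `<path>` quadratic bezier, stroke `#ff8800` → cut (S802, F545). Control points (SVG): P0=(72.4928,210.1651), P1=(59.5146,250.9383), P2=(14.4430,256.9421); sampled at t=k/5. Machine vertices: (72.4928,64.3906) → (66.0178,49.4721) → (56.9753,37.3351) → (45.3653,27.9797) → (31.1879,21.4059) → (14.4430,17.6136). Open path.

; LightBurn 1.5.06
; GRBL device profile, absolute coords
G21
G90
G00 X65.7129 Y165.9759
M4 S802
G1 X102.8151 Y165.9759 F545
G1 X102.8151 Y31.8401
G1 X65.7129 Y31.8401
G1 X65.7129 Y165.9759
M5
G00 X35.4870 Y46.4636
M4 S281
G1 X35.1941 Y28.3721 F2604
G1 X17.1026 Y28.6650
G1 X17.3955 Y46.7565
G1 X35.4870 Y46.4636
M5
G00 X26.4035 Y216.9156
M4 S281
G1 X12.8796 Y215.4033 F2604
G1 X18.3319 Y227.8715
G1 X26.4035 Y216.9156
M5
G00 X42.0558 Y36.8639
M4 S802
G1 X55.4505 Y38.4642 F545
G1 X66.0536 Y30.1243
G1 X67.6539 Y16.7296
G1 X59.3140 Y6.1265
G1 X45.9193 Y4.5262
G1 X35.3162 Y12.8661
G1 X33.7159 Y26.2608
G1 X42.0558 Y36.8639
M5
G00 X109.8029 Y166.8318
M4 S281
G1 X104.2230 Y184.0051 F2604
G1 X89.6145 Y194.6187
G1 X71.5575 Y194.6187
G1 X56.9490 Y184.0051
G1 X51.3691 Y166.8318
G1 X56.9490 Y149.6585
G1 X71.5575 Y139.0449
G1 X89.6145 Y139.0449
G1 X104.2230 Y149.6585
G1 X109.8029 Y166.8318
M5
G00 X72.4928 Y64.3906
M4 S802
G1 X66.0178 Y49.4721 F545
G1 X56.9753 Y37.3351
G1 X45.3653 Y27.9797
G1 X31.1879 Y21.4059
G1 X14.4430 Y17.6136
M5
G00 X0.0000 Y0.0000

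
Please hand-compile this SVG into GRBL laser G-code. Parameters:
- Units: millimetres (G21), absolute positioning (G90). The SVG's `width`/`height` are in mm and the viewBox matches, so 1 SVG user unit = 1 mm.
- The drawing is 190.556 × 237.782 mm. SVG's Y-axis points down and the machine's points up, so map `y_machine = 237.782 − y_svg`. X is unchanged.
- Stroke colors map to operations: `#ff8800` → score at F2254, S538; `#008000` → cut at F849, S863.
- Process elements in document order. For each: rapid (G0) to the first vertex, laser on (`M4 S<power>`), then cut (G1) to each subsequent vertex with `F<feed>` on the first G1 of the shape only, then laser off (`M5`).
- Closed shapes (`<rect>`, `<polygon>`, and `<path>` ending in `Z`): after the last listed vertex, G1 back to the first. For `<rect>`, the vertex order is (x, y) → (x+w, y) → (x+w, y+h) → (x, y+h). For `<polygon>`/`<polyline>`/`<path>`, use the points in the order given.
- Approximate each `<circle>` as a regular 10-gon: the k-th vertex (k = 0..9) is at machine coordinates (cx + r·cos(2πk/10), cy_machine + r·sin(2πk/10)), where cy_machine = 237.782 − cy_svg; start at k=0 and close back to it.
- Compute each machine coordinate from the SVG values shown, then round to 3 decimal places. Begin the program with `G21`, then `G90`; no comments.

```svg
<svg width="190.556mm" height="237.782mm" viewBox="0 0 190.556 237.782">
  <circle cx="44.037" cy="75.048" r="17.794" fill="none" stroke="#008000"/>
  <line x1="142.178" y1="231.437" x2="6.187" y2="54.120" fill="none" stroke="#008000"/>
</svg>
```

1 u = 1 mm; y_m = 237.782 − y.

[1] `<circle>` circle, #008000→cut S863 F849: (61.831,162.734) → (58.433,173.193) → (49.536,179.657) → (38.538,179.657) → (29.641,173.193) → (26.243,162.734) → (29.641,152.275) → (38.538,145.811) → (49.536,145.811) → (58.433,152.275) → (61.831,162.734) (closed)

[2] `<line>` line segment, #008000→cut S863 F849: (142.178,6.345) → (6.187,183.662)

G21
G90
G0 X61.831 Y162.734
M4 S863
G1 X58.433 Y173.193 F849
G1 X49.536 Y179.657
G1 X38.538 Y179.657
G1 X29.641 Y173.193
G1 X26.243 Y162.734
G1 X29.641 Y152.275
G1 X38.538 Y145.811
G1 X49.536 Y145.811
G1 X58.433 Y152.275
G1 X61.831 Y162.734
M5
G0 X142.178 Y6.345
M4 S863
G1 X6.187 Y183.662 F849
M5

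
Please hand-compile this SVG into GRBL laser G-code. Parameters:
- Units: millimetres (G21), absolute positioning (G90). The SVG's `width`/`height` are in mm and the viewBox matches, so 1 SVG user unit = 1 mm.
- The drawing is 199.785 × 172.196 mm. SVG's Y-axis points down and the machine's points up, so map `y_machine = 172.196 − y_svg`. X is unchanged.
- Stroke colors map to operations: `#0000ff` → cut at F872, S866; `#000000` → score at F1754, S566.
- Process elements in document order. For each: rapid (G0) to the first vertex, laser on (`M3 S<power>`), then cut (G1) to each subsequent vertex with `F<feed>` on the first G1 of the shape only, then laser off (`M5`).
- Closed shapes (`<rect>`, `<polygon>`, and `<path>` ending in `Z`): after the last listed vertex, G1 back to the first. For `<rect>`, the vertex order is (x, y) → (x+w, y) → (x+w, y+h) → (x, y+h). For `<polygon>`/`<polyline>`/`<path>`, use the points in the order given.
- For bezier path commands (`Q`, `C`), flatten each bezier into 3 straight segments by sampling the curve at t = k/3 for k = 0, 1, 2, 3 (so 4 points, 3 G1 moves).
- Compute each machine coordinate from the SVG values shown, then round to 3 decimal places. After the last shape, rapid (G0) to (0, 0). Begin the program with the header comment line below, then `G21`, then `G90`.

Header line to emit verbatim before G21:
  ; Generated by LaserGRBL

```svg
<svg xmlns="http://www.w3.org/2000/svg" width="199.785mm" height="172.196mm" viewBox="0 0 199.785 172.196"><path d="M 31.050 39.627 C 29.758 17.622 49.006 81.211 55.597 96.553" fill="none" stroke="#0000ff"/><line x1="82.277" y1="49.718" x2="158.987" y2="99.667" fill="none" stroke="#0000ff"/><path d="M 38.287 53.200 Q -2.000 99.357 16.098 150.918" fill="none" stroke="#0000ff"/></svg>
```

1 u = 1 mm; y_m = 172.196 − y.

[1] `<path>` cubic bezier, #0000ff→cut S866 F872: (31.050,132.569) → (35.375,131.000) → (46.017,102.110) → (55.597,75.643)

[2] `<line>` line segment, #0000ff→cut S866 F872: (82.277,122.478) → (158.987,72.529)

[3] `<path>` quadratic bezier, #0000ff→cut S866 F872: (38.287,118.996) → (17.916,87.624) → (10.520,55.052) → (16.098,21.278)

; Generated by LaserGRBL
G21
G90
G0 X31.050 Y132.569
M3 S866
G1 X35.375 Y131.000 F872
G1 X46.017 Y102.110
G1 X55.597 Y75.643
M5
G0 X82.277 Y122.478
M3 S866
G1 X158.987 Y72.529 F872
M5
G0 X38.287 Y118.996
M3 S866
G1 X17.916 Y87.624 F872
G1 X10.520 Y55.052
G1 X16.098 Y21.278
M5
G0 X0.000 Y0.000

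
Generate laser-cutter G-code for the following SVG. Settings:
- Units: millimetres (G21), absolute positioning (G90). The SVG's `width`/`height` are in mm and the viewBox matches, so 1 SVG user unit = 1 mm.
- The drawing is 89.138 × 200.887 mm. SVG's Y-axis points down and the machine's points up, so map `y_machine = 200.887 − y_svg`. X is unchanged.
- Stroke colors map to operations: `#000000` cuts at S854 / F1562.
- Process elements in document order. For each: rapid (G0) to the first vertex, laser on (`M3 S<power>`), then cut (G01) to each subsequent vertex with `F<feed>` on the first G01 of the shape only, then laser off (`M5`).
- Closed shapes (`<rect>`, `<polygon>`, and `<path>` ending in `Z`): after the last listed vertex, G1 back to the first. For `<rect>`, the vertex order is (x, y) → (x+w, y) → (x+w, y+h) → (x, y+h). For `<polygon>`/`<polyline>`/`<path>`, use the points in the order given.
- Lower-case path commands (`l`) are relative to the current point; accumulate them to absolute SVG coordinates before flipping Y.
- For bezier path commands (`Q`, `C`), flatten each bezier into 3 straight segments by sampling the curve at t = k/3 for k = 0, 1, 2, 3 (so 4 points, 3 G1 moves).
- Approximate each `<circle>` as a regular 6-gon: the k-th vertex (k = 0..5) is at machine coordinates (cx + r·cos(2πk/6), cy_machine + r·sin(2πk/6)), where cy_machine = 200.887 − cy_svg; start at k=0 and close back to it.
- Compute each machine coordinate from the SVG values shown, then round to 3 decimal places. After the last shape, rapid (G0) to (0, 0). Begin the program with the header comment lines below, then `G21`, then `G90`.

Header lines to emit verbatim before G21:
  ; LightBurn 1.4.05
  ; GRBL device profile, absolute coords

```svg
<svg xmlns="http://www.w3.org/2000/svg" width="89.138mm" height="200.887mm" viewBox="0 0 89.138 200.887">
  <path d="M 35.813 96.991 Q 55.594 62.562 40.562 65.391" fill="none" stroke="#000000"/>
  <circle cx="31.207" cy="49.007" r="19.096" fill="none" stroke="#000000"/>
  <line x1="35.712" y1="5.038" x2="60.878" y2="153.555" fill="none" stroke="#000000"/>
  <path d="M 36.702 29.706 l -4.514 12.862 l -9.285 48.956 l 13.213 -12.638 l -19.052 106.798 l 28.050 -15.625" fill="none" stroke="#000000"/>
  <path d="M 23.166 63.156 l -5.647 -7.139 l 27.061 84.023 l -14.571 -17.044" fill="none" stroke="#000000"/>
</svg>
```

viewBox `0 0 89.138 200.887` with mm width/height → 1 unit = 1 mm. Flip: y_m = 200.887 − y_svg.

**Shape 1** — `<path>` quadratic bezier, stroke `#000000` → cut (S854, F1562). Control points (SVG): P0=(35.813,96.991), P1=(55.594,62.562), P2=(40.562,65.391); sampled at t=k/3. Machine vertices: (35.813,103.896) → (45.132,122.709) → (46.715,133.242) → (40.562,135.496). Open path.

**Shape 2** — `<circle>` circle, stroke `#000000` → cut (S854, F1562). Machine vertices: (50.303,151.880) → (40.755,168.418) → (21.659,168.418) → (12.111,151.880) → (21.659,135.342) → (40.755,135.342) → (50.303,151.880). Closed: final G1 returns to the first vertex.

**Shape 3** — `<line>` line segment, stroke `#000000` → cut (S854, F1562). Machine vertices: (35.712,195.849) → (60.878,47.332). Open path.

**Shape 4** — `<path>` open polyline, stroke `#000000` → cut (S854, F1562). Machine vertices: (36.702,171.181) → (32.188,158.319) → (22.903,109.363) → (36.116,122.001) → (17.064,15.203) → (45.114,30.828). Open path.

**Shape 5** — `<path>` open polyline, stroke `#000000` → cut (S854, F1562). Machine vertices: (23.166,137.731) → (17.519,144.870) → (44.580,60.847) → (30.009,77.891). Open path.

; LightBurn 1.4.05
; GRBL device profile, absolute coords
G21
G90
G0 X35.813 Y103.896
M3 S854
G01 X45.132 Y122.709 F1562
G01 X46.715 Y133.242
G01 X40.562 Y135.496
M5
G0 X50.303 Y151.880
M3 S854
G01 X40.755 Y168.418 F1562
G01 X21.659 Y168.418
G01 X12.111 Y151.880
G01 X21.659 Y135.342
G01 X40.755 Y135.342
G01 X50.303 Y151.880
M5
G0 X35.712 Y195.849
M3 S854
G01 X60.878 Y47.332 F1562
M5
G0 X36.702 Y171.181
M3 S854
G01 X32.188 Y158.319 F1562
G01 X22.903 Y109.363
G01 X36.116 Y122.001
G01 X17.064 Y15.203
G01 X45.114 Y30.828
M5
G0 X23.166 Y137.731
M3 S854
G01 X17.519 Y144.870 F1562
G01 X44.580 Y60.847
G01 X30.009 Y77.891
M5
G0 X0.000 Y0.000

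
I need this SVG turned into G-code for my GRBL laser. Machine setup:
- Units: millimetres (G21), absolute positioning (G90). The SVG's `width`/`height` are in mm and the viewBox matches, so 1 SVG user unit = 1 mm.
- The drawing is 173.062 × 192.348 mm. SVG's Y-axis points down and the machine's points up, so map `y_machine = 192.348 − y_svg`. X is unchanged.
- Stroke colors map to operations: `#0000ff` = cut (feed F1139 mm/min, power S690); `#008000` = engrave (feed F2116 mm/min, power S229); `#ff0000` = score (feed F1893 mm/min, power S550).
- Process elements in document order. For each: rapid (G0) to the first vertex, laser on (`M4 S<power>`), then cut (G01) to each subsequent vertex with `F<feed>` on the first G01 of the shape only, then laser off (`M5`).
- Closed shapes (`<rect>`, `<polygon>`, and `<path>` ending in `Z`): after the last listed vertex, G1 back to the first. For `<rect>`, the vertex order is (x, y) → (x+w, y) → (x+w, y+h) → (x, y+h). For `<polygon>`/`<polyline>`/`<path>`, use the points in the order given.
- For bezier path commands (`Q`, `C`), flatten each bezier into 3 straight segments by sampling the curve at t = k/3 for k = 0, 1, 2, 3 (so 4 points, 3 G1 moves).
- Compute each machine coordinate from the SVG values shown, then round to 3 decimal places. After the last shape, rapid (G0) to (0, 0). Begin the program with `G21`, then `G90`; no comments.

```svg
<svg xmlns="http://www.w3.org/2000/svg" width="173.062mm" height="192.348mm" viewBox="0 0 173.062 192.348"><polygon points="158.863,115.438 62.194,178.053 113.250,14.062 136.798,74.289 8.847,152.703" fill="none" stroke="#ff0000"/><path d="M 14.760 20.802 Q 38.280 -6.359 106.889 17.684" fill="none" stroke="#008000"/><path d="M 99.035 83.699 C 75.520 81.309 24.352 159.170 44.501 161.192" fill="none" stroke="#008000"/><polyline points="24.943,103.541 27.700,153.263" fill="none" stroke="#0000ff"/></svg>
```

viewBox `0 0 173.062 192.348` with mm width/height → 1 unit = 1 mm. Flip: y_m = 192.348 − y_svg.

**Shape 1** — `<polygon>` closed polygon, stroke `#ff0000` → score (S550, F1893). Machine vertices: (158.863,76.910) → (62.194,14.295) → (113.250,178.286) → (136.798,118.059) → (8.847,39.645) → (158.863,76.910). Closed: final G1 returns to the first vertex.

**Shape 2** — `<path>` quadratic bezier, stroke `#008000` → engrave (S229, F2116). Control points (SVG): P0=(14.760,20.802), P1=(38.280,-6.359), P2=(106.889,17.684); sampled at t=k/3. Machine vertices: (14.760,171.546) → (35.450,183.964) → (66.160,185.003) → (106.889,174.664). Open path.

**Shape 3** — `<path>` cubic bezier, stroke `#008000` → engrave (S229, F2116). Control points (SVG): P0=(99.035,83.699), P1=(75.520,81.309), P2=(24.352,159.170), P3=(44.501,161.192); sampled at t=k/3. Machine vertices: (99.035,108.649) → (69.968,90.070) → (44.459,52.677) → (44.501,31.156). Open path.

**Shape 4** — `<polyline>` line segment, stroke `#0000ff` → cut (S690, F1139). Machine vertices: (24.943,88.807) → (27.700,39.085). Open path.

G21
G90
G0 X158.863 Y76.910
M4 S550
G01 X62.194 Y14.295 F1893
G01 X113.250 Y178.286
G01 X136.798 Y118.059
G01 X8.847 Y39.645
G01 X158.863 Y76.910
M5
G0 X14.760 Y171.546
M4 S229
G01 X35.450 Y183.964 F2116
G01 X66.160 Y185.003
G01 X106.889 Y174.664
M5
G0 X99.035 Y108.649
M4 S229
G01 X69.968 Y90.070 F2116
G01 X44.459 Y52.677
G01 X44.501 Y31.156
M5
G0 X24.943 Y88.807
M4 S690
G01 X27.700 Y39.085 F1139
M5
G0 X0.000 Y0.000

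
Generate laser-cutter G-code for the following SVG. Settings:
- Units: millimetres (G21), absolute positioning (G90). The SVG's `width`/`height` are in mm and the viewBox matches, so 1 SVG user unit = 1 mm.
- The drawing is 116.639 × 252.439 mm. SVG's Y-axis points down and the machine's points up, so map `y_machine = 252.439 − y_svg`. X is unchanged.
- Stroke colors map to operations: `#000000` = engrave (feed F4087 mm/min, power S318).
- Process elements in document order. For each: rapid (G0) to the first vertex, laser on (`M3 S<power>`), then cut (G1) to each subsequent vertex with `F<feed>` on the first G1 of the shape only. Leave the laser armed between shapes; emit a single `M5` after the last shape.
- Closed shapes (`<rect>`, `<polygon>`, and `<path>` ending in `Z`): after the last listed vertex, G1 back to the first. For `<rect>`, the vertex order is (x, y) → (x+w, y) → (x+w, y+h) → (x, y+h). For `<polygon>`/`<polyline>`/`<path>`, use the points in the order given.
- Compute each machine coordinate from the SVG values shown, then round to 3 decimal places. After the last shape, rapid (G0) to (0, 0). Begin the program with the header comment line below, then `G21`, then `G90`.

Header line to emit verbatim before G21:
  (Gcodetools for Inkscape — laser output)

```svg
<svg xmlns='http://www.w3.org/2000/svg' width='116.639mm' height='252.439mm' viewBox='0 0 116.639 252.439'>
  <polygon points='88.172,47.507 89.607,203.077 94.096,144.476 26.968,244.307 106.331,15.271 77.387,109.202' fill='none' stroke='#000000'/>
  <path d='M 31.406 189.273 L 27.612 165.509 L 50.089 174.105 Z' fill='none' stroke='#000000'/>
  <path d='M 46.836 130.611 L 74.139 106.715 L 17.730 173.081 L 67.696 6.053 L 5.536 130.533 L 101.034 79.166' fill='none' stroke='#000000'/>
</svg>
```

Since the viewBox matches the mm dimensions, user units are millimetres directly. The only transform is the Y-flip y_m = 252.439 − y_svg.

Shape 1 is a closed polygon drawn with `<polygon>`. Its stroke #000000 means engrave at S318, F4087. After flipping Y the toolpath is (88.172,204.932) → (89.607,49.362) → (94.096,107.963) → (26.968,8.132) → (106.331,237.168) → (77.387,143.237) → (88.172,204.932), returning to the start.

Shape 2 is a regular polygon drawn with `<path>`. Its stroke #000000 means engrave at S318, F4087. After flipping Y the toolpath is (31.406,63.166) → (27.612,86.930) → (50.089,78.334) → (31.406,63.166), returning to the start.

Shape 3 is a open polyline drawn with `<path>`. Its stroke #000000 means engrave at S318, F4087. After flipping Y the toolpath is (46.836,121.828) → (74.139,145.724) → (17.730,79.358) → (67.696,246.386) → (5.536,121.906) → (101.034,173.273).

(Gcodetools for Inkscape — laser output)
G21
G90
G0 X88.172 Y204.932
M3 S318
G1 X89.607 Y49.362 F4087
G1 X94.096 Y107.963
G1 X26.968 Y8.132
G1 X106.331 Y237.168
G1 X77.387 Y143.237
G1 X88.172 Y204.932
G0 X31.406 Y63.166
M3 S318
G1 X27.612 Y86.930 F4087
G1 X50.089 Y78.334
G1 X31.406 Y63.166
G0 X46.836 Y121.828
M3 S318
G1 X74.139 Y145.724 F4087
G1 X17.730 Y79.358
G1 X67.696 Y246.386
G1 X5.536 Y121.906
G1 X101.034 Y173.273
M5
G0 X0.000 Y0.000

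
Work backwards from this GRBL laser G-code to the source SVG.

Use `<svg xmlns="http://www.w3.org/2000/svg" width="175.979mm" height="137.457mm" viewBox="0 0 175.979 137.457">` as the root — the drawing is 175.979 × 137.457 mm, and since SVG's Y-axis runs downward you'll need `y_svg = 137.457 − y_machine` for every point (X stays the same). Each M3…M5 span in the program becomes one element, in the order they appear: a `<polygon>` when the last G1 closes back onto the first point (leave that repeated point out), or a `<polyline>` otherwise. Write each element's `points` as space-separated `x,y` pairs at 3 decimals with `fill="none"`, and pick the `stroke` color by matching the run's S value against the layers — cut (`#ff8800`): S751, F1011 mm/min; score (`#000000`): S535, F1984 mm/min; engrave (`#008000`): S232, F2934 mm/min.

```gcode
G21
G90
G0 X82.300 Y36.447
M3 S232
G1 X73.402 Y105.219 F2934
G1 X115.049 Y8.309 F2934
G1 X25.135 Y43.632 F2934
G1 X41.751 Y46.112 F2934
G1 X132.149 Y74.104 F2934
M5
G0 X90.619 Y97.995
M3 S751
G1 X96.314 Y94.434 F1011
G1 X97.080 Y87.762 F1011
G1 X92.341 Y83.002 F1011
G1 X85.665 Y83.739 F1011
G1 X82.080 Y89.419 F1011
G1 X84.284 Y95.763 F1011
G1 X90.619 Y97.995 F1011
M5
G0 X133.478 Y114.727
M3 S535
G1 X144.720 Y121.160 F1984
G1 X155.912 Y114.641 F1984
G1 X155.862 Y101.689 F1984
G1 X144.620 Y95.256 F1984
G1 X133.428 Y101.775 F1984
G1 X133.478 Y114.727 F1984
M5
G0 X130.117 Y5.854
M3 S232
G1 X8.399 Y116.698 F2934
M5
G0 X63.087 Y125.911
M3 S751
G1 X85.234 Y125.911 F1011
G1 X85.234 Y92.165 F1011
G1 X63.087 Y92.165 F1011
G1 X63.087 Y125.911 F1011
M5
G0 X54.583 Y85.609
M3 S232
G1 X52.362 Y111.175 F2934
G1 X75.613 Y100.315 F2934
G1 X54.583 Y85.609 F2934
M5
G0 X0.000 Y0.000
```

Machine Y-up, SVG Y-down with viewBox height 137.457, so y_svg = 137.457 − y_machine; X carries over.

Run 1: power S232 maps to stroke `#008000` (engrave). The run is open, so emit a `<polyline>` with points (Y-flipped): 82.300,101.010 73.402,32.238 115.049,129.148 25.135,93.825 41.751,91.345 132.149,63.353.

Run 2: power S751 maps to stroke `#ff8800` (cut). The run returns to its start, so emit a `<polygon>` with points (Y-flipped): 90.619,39.462 96.314,43.023 97.080,49.695 92.341,54.455 85.665,53.718 82.080,48.038 84.284,41.694.

Run 3: power S535 maps to stroke `#000000` (score). The run returns to its start, so emit a `<polygon>` with points (Y-flipped): 133.478,22.730 144.720,16.297 155.912,22.816 155.862,35.768 144.620,42.201 133.428,35.682.

Run 4: the run's S232 means `#008000` (engrave). The run is open, so emit a `<polyline>` with points (Y-flipped): 130.117,131.603 8.399,20.759.

Run 5: power S751 maps to stroke `#ff8800` (cut). The run returns to its start, so emit a `<polygon>` with points (Y-flipped): 63.087,11.546 85.234,11.546 85.234,45.292 63.087,45.292.

Run 6: the run's S232 means `#008000` (engrave). The run returns to its start, so emit a `<polygon>` with points (Y-flipped): 54.583,51.848 52.362,26.282 75.613,37.142.

<svg xmlns="http://www.w3.org/2000/svg" width="175.979mm" height="137.457mm" viewBox="0 0 175.979 137.457">
  <polyline points="82.300,101.010 73.402,32.238 115.049,129.148 25.135,93.825 41.751,91.345 132.149,63.353" fill="none" stroke="#008000"/>
  <polygon points="90.619,39.462 96.314,43.023 97.080,49.695 92.341,54.455 85.665,53.718 82.080,48.038 84.284,41.694" fill="none" stroke="#ff8800"/>
  <polygon points="133.478,22.730 144.720,16.297 155.912,22.816 155.862,35.768 144.620,42.201 133.428,35.682" fill="none" stroke="#000000"/>
  <polyline points="130.117,131.603 8.399,20.759" fill="none" stroke="#008000"/>
  <polygon points="63.087,11.546 85.234,11.546 85.234,45.292 63.087,45.292" fill="none" stroke="#ff8800"/>
  <polygon points="54.583,51.848 52.362,26.282 75.613,37.142" fill="none" stroke="#008000"/>
</svg>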